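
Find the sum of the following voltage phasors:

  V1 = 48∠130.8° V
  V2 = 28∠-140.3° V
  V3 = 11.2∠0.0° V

Step 1 — Convert each phasor to rectangular form:
  V1 = 48·(cos(130.8°) + j·sin(130.8°)) = -31.36 + j36.34 V
  V2 = 28·(cos(-140.3°) + j·sin(-140.3°)) = -21.54 - j17.89 V
  V3 = 11.2·(cos(0.0°) + j·sin(0.0°)) = 11.2 V
Step 2 — Sum components: V_total = -41.71 + j18.45 V.
Step 3 — Convert to polar: |V_total| = 45.61 V, ∠V_total = 156.1°.

V_total = 45.61∠156.1° V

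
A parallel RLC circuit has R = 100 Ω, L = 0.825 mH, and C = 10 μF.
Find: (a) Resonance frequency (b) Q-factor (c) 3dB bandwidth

Step 1 — Resonance: ω₀ = 1/√(LC) = 1/√(0.000825·1e-05) = 1.101e+04 rad/s.
Step 2 — f₀ = ω₀/(2π) = 1752 Hz.
Step 3 — Parallel Q: Q = R/(ω₀L) = 100/(1.101e+04·0.000825) = 11.01.
Step 4 — Bandwidth: Δω = ω₀/Q = 1000 rad/s; BW = Δω/(2π) = 159.2 Hz.

(a) f₀ = 1752 Hz  (b) Q = 11.01  (c) BW = 159.2 Hz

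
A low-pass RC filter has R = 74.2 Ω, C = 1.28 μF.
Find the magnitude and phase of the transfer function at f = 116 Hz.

Step 1 — Angular frequency: ω = 2π·116 = 728.8 rad/s.
Step 2 — Transfer function: H(jω) = 1/(1 + jωRC).
Step 3 — Denominator: 1 + jωRC = 1 + j·728.8·74.2·1.28e-06 = 1 + j0.06922.
Step 4 — H = 0.9952 - j0.06889.
Step 5 — Magnitude: |H| = 0.9976 (-0.0 dB); phase: φ = -4.0°.

|H| = 0.9976 (-0.0 dB), φ = -4.0°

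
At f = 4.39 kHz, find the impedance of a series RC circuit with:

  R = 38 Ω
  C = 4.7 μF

Step 1 — Angular frequency: ω = 2π·f = 2π·4390 = 2.758e+04 rad/s.
Step 2 — Component impedances:
  R: Z = R = 38 Ω
  C: Z = 1/(jωC) = -j/(ω·C) = 0 - j7.714 Ω
Step 3 — Series combination: Z_total = R + C = 38 - j7.714 Ω = 38.77∠-11.5° Ω.

Z = 38 - j7.714 Ω = 38.77∠-11.5° Ω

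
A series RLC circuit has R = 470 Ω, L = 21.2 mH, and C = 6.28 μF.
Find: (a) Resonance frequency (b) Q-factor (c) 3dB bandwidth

Step 1 — Resonance condition Im(Z)=0 gives ω₀ = 1/√(LC).
Step 2 — ω₀ = 1/√(0.0212·6.28e-06) = 2741 rad/s.
Step 3 — f₀ = ω₀/(2π) = 436.2 Hz.
Step 4 — Series Q: Q = ω₀L/R = 2741·0.0212/470 = 0.1236.
Step 5 — 3dB bandwidth: Δω = ω₀/Q = 2.217e+04 rad/s; BW = Δω/(2π) = 3528 Hz.

(a) f₀ = 436.2 Hz  (b) Q = 0.1236  (c) BW = 3528 Hz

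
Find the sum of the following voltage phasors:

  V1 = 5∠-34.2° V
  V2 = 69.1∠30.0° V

Step 1 — Convert each phasor to rectangular form:
  V1 = 5·(cos(-34.2°) + j·sin(-34.2°)) = 4.135 - j2.81 V
  V2 = 69.1·(cos(30.0°) + j·sin(30.0°)) = 59.84 + j34.55 V
Step 2 — Sum components: V_total = 63.98 + j31.74 V.
Step 3 — Convert to polar: |V_total| = 71.42 V, ∠V_total = 26.4°.

V_total = 71.42∠26.4° V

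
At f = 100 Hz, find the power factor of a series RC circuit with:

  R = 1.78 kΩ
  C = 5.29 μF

Step 1 — Angular frequency: ω = 2π·f = 2π·100 = 628.3 rad/s.
Step 2 — Component impedances:
  R: Z = R = 1780 Ω
  C: Z = 1/(jωC) = -j/(ω·C) = 0 - j300.9 Ω
Step 3 — Series combination: Z_total = R + C = 1780 - j300.9 Ω = 1805∠-9.6° Ω.
Step 4 — Power factor: PF = cos(φ) = Re(Z)/|Z| = 1780/1805.2 = 0.986.
Step 5 — Type: Im(Z) = -300.9 ⇒ leading (phase φ = -9.6°).

PF = 0.986 (leading, φ = -9.6°)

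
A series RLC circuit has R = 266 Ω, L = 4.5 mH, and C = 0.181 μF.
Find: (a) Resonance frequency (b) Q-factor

Step 1 — Resonance condition Im(Z)=0 gives ω₀ = 1/√(LC).
Step 2 — ω₀ = 1/√(0.0045·1.81e-07) = 3.504e+04 rad/s.
Step 3 — f₀ = ω₀/(2π) = 5577 Hz.
Step 4 — Series Q: Q = ω₀L/R = 3.504e+04·0.0045/266 = 0.5928.

(a) f₀ = 5577 Hz  (b) Q = 0.5928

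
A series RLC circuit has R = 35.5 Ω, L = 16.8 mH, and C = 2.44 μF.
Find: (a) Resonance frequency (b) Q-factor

Step 1 — Resonance condition Im(Z)=0 gives ω₀ = 1/√(LC).
Step 2 — ω₀ = 1/√(0.0168·2.44e-06) = 4939 rad/s.
Step 3 — f₀ = ω₀/(2π) = 786.1 Hz.
Step 4 — Series Q: Q = ω₀L/R = 4939·0.0168/35.5 = 2.337.

(a) f₀ = 786.1 Hz  (b) Q = 2.337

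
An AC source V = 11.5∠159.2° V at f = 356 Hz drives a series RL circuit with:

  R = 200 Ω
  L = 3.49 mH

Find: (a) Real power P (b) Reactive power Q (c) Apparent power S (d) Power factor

Step 1 — Angular frequency: ω = 2π·f = 2π·356 = 2237 rad/s.
Step 2 — Component impedances:
  R: Z = R = 200 Ω
  L: Z = jωL = j·2237·0.00349 = 0 + j7.806 Ω
Step 3 — Series combination: Z_total = R + L = 200 + j7.806 Ω = 200.2∠2.2° Ω.
Step 4 — Source phasor: V = 11.5∠159.2° V = -10.75 + j4.084 V.
Step 5 — Current: I = V / Z = -0.05287 + j0.02248 A = 0.05746∠157.0° A.
Step 6 — Complex power: S = V·I* = 0.6602 + j0.02577 VA.
Step 7 — Real power: P = Re(S) = 0.6602 W.
Step 8 — Reactive power: Q = Im(S) = 0.02577 VAR.
Step 9 — Apparent power: |S| = 0.6607 VA.
Step 10 — Power factor: PF = P/|S| = 0.9992 (lagging).

(a) P = 0.6602 W  (b) Q = 0.02577 VAR  (c) S = 0.6607 VA  (d) PF = 0.9992 (lagging)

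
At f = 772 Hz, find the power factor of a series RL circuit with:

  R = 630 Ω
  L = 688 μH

Step 1 — Angular frequency: ω = 2π·f = 2π·772 = 4851 rad/s.
Step 2 — Component impedances:
  R: Z = R = 630 Ω
  L: Z = jωL = j·4851·0.000688 = 0 + j3.337 Ω
Step 3 — Series combination: Z_total = R + L = 630 + j3.337 Ω = 630∠0.3° Ω.
Step 4 — Power factor: PF = cos(φ) = Re(Z)/|Z| = 630/630 = 1.
Step 5 — Type: Im(Z) = 3.337 ⇒ lagging (phase φ = 0.3°).

PF = 1 (lagging, φ = 0.3°)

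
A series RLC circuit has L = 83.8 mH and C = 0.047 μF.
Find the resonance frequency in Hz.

Step 1 — Resonance condition Im(Z)=0 gives ω₀ = 1/√(LC).
Step 2 — ω₀ = 1/√(0.0838·4.7e-08) = 1.593e+04 rad/s.
Step 3 — f₀ = ω₀/(2π) = 2536 Hz.

f₀ = 2536 Hz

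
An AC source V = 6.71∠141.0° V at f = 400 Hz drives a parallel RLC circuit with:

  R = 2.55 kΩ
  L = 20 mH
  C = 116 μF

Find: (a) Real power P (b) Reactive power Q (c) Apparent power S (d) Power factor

Step 1 — Angular frequency: ω = 2π·f = 2π·400 = 2513 rad/s.
Step 2 — Component impedances:
  R: Z = R = 2550 Ω
  L: Z = jωL = j·2513·0.02 = 0 + j50.27 Ω
  C: Z = 1/(jωC) = -j/(ω·C) = 0 - j3.43 Ω
Step 3 — Parallel combination: 1/Z_total = 1/R + 1/L + 1/C; Z_total = 0.005314 - j3.681 Ω = 3.681∠-89.9° Ω.
Step 4 — Source phasor: V = 6.71∠141.0° V = -5.215 + j4.223 V.
Step 5 — Current: I = V / Z = -1.149 - j1.415 A = 1.823∠-129.1° A.
Step 6 — Complex power: S = V·I* = 0.01766 - j12.23 VA.
Step 7 — Real power: P = Re(S) = 0.01766 W.
Step 8 — Reactive power: Q = Im(S) = -12.23 VAR.
Step 9 — Apparent power: |S| = 12.23 VA.
Step 10 — Power factor: PF = P/|S| = 0.001444 (leading).

(a) P = 0.01766 W  (b) Q = -12.23 VAR  (c) S = 12.23 VA  (d) PF = 0.001444 (leading)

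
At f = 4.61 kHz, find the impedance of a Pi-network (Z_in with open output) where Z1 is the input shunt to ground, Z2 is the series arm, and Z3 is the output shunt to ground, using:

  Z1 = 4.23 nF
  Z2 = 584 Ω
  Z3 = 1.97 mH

Step 1 — Angular frequency: ω = 2π·f = 2π·4610 = 2.897e+04 rad/s.
Step 2 — Component impedances:
  Z1: Z = 1/(jωC) = -j/(ω·C) = 0 - j8162 Ω
  Z2: Z = R = 584 Ω
  Z3: Z = jωL = j·2.897e+04·0.00197 = 0 + j57.06 Ω
Step 3 — With open output, the series arm Z2 and the output shunt Z3 appear in series to ground: Z2 + Z3 = 584 + j57.06 Ω.
Step 4 — Parallel with input shunt Z1: Z_in = Z1 || (Z2 + Z3) = 589.2 + j15.01 Ω = 589.4∠1.5° Ω.

Z = 589.2 + j15.01 Ω = 589.4∠1.5° Ω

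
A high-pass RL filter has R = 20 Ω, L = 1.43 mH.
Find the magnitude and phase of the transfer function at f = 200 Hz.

Step 1 — Angular frequency: ω = 2π·200 = 1257 rad/s.
Step 2 — Transfer function: H(jω) = jωL/(R + jωL).
Step 3 — Numerator jωL = j·1.797; denominator R + jωL = 20 + j1.797.
Step 4 — H = 0.008008 + j0.08913.
Step 5 — Magnitude: |H| = 0.08949 (-21.0 dB); phase: φ = 84.9°.

|H| = 0.08949 (-21.0 dB), φ = 84.9°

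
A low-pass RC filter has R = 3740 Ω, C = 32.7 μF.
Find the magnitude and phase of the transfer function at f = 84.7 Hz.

Step 1 — Angular frequency: ω = 2π·84.7 = 532.2 rad/s.
Step 2 — Transfer function: H(jω) = 1/(1 + jωRC).
Step 3 — Denominator: 1 + jωRC = 1 + j·532.2·3740·3.27e-05 = 1 + j65.09.
Step 4 — H = 0.000236 - j0.01536.
Step 5 — Magnitude: |H| = 0.01536 (-36.3 dB); phase: φ = -89.1°.

|H| = 0.01536 (-36.3 dB), φ = -89.1°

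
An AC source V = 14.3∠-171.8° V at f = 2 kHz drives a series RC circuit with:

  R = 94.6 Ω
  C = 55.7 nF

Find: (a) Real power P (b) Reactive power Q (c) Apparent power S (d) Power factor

Step 1 — Angular frequency: ω = 2π·f = 2π·2000 = 1.257e+04 rad/s.
Step 2 — Component impedances:
  R: Z = R = 94.6 Ω
  C: Z = 1/(jωC) = -j/(ω·C) = 0 - j1429 Ω
Step 3 — Series combination: Z_total = R + C = 94.6 - j1429 Ω = 1432∠-86.2° Ω.
Step 4 — Source phasor: V = 14.3∠-171.8° V = -14.15 - j2.04 V.
Step 5 — Current: I = V / Z = 0.0007683 - j0.009958 A = 0.009987∠-85.6° A.
Step 6 — Complex power: S = V·I* = 0.009436 - j0.1425 VA.
Step 7 — Real power: P = Re(S) = 0.009436 W.
Step 8 — Reactive power: Q = Im(S) = -0.1425 VAR.
Step 9 — Apparent power: |S| = 0.1428 VA.
Step 10 — Power factor: PF = P/|S| = 0.06607 (leading).

(a) P = 0.009436 W  (b) Q = -0.1425 VAR  (c) S = 0.1428 VA  (d) PF = 0.06607 (leading)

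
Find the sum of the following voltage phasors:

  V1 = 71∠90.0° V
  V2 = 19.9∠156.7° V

Step 1 — Convert each phasor to rectangular form:
  V1 = 71·(cos(90.0°) + j·sin(90.0°)) = 0 + j71 V
  V2 = 19.9·(cos(156.7°) + j·sin(156.7°)) = -18.28 + j7.871 V
Step 2 — Sum components: V_total = -18.28 + j78.87 V.
Step 3 — Convert to polar: |V_total| = 80.96 V, ∠V_total = 103.0°.

V_total = 80.96∠103.0° V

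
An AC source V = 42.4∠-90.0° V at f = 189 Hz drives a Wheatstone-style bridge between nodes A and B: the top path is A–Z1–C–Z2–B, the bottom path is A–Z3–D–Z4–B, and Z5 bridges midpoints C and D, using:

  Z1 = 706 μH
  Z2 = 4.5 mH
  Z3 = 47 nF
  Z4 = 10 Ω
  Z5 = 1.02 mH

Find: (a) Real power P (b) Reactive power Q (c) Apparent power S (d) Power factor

Step 1 — Angular frequency: ω = 2π·f = 2π·189 = 1188 rad/s.
Step 2 — Component impedances:
  Z1: Z = jωL = j·1188·0.000706 = 0 + j0.8384 Ω
  Z2: Z = jωL = j·1188·0.0045 = 0 + j5.344 Ω
  Z3: Z = 1/(jωC) = -j/(ω·C) = 0 - j1.792e+04 Ω
  Z4: Z = R = 10 Ω
  Z5: Z = jωL = j·1188·0.00102 = 0 + j1.211 Ω
Step 3 — Bridge requires nodal analysis (the Z5 bridge couples midpoints C and D, so the two paths cannot be reduced to a simple series/parallel combination). Setting node B to ground and injecting 1 A at node A, the 3-node admittance system at A, C, D solves to V_A = Z_AB = 1.997 + j4.873 Ω = 5.266∠67.7° Ω.
Step 4 — Source phasor: V = 42.4∠-90.0° V = 0 - j42.4 V.
Step 5 — Current: I = V / Z = -7.45 - j3.053 A = 8.051∠-157.7° A.
Step 6 — Complex power: S = V·I* = 129.5 + j315.9 VA.
Step 7 — Real power: P = Re(S) = 129.5 W.
Step 8 — Reactive power: Q = Im(S) = 315.9 VAR.
Step 9 — Apparent power: |S| = 341.4 VA.
Step 10 — Power factor: PF = P/|S| = 0.3793 (lagging).

(a) P = 129.5 W  (b) Q = 315.9 VAR  (c) S = 341.4 VA  (d) PF = 0.3793 (lagging)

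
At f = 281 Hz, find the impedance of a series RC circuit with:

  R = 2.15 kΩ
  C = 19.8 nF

Step 1 — Angular frequency: ω = 2π·f = 2π·281 = 1766 rad/s.
Step 2 — Component impedances:
  R: Z = R = 2150 Ω
  C: Z = 1/(jωC) = -j/(ω·C) = 0 - j2.861e+04 Ω
Step 3 — Series combination: Z_total = R + C = 2150 - j2.861e+04 Ω = 2.869e+04∠-85.7° Ω.

Z = 2150 - j2.861e+04 Ω = 2.869e+04∠-85.7° Ω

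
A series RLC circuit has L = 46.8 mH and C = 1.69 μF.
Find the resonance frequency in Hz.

Step 1 — Resonance condition Im(Z)=0 gives ω₀ = 1/√(LC).
Step 2 — ω₀ = 1/√(0.0468·1.69e-06) = 3556 rad/s.
Step 3 — f₀ = ω₀/(2π) = 565.9 Hz.

f₀ = 565.9 Hz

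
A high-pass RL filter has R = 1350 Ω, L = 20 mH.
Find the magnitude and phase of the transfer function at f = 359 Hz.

Step 1 — Angular frequency: ω = 2π·359 = 2256 rad/s.
Step 2 — Transfer function: H(jω) = jωL/(R + jωL).
Step 3 — Numerator jωL = j·45.11; denominator R + jωL = 1350 + j45.11.
Step 4 — H = 0.001115 + j0.03338.
Step 5 — Magnitude: |H| = 0.0334 (-29.5 dB); phase: φ = 88.1°.

|H| = 0.0334 (-29.5 dB), φ = 88.1°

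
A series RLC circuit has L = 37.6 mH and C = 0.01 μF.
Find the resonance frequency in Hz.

Step 1 — Resonance condition Im(Z)=0 gives ω₀ = 1/√(LC).
Step 2 — ω₀ = 1/√(0.0376·1e-08) = 5.157e+04 rad/s.
Step 3 — f₀ = ω₀/(2π) = 8208 Hz.

f₀ = 8208 Hz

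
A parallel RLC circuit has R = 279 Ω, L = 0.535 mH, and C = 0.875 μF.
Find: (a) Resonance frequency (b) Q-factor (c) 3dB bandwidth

Step 1 — Resonance: ω₀ = 1/√(LC) = 1/√(0.000535·8.75e-07) = 4.622e+04 rad/s.
Step 2 — f₀ = ω₀/(2π) = 7356 Hz.
Step 3 — Parallel Q: Q = R/(ω₀L) = 279/(4.622e+04·0.000535) = 11.28.
Step 4 — Bandwidth: Δω = ω₀/Q = 4096 rad/s; BW = Δω/(2π) = 651.9 Hz.

(a) f₀ = 7356 Hz  (b) Q = 11.28  (c) BW = 651.9 Hz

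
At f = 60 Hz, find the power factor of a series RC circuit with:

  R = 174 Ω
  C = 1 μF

Step 1 — Angular frequency: ω = 2π·f = 2π·60 = 377 rad/s.
Step 2 — Component impedances:
  R: Z = R = 174 Ω
  C: Z = 1/(jωC) = -j/(ω·C) = 0 - j2653 Ω
Step 3 — Series combination: Z_total = R + C = 174 - j2653 Ω = 2658∠-86.2° Ω.
Step 4 — Power factor: PF = cos(φ) = Re(Z)/|Z| = 174/2658 = 0.06546.
Step 5 — Type: Im(Z) = -2653 ⇒ leading (phase φ = -86.2°).

PF = 0.06546 (leading, φ = -86.2°)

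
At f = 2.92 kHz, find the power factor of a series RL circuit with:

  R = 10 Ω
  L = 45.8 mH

Step 1 — Angular frequency: ω = 2π·f = 2π·2920 = 1.835e+04 rad/s.
Step 2 — Component impedances:
  R: Z = R = 10 Ω
  L: Z = jωL = j·1.835e+04·0.0458 = 0 + j840.3 Ω
Step 3 — Series combination: Z_total = R + L = 10 + j840.3 Ω = 840.3∠89.3° Ω.
Step 4 — Power factor: PF = cos(φ) = Re(Z)/|Z| = 10/840.3 = 0.0119.
Step 5 — Type: Im(Z) = 840.3 ⇒ lagging (phase φ = 89.3°).

PF = 0.0119 (lagging, φ = 89.3°)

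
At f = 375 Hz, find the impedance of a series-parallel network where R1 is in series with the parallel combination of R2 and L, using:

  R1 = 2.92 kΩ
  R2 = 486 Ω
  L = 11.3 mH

Step 1 — Angular frequency: ω = 2π·f = 2π·375 = 2356 rad/s.
Step 2 — Component impedances:
  R1: Z = R = 2920 Ω
  R2: Z = R = 486 Ω
  L: Z = jωL = j·2356·0.0113 = 0 + j26.62 Ω
Step 3 — Parallel branch: R2 || L = 1/(1/R2 + 1/L) = 1.454 + j26.55 Ω.
Step 4 — Series with R1: Z_total = R1 + (R2 || L) = 2921 + j26.55 Ω = 2922∠0.5° Ω.

Z = 2921 + j26.55 Ω = 2922∠0.5° Ω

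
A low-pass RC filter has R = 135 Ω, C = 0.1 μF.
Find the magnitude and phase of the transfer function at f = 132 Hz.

Step 1 — Angular frequency: ω = 2π·132 = 829.4 rad/s.
Step 2 — Transfer function: H(jω) = 1/(1 + jωRC).
Step 3 — Denominator: 1 + jωRC = 1 + j·829.4·135·1e-07 = 1 + j0.0112.
Step 4 — H = 0.9999 - j0.0112.
Step 5 — Magnitude: |H| = 0.9999 (-0.0 dB); phase: φ = -0.6°.

|H| = 0.9999 (-0.0 dB), φ = -0.6°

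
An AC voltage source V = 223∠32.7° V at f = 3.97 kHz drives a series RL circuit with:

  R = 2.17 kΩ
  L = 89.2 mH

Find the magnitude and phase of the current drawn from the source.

Step 1 — Angular frequency: ω = 2π·f = 2π·3970 = 2.494e+04 rad/s.
Step 2 — Component impedances:
  R: Z = R = 2170 Ω
  L: Z = jωL = j·2.494e+04·0.0892 = 0 + j2225 Ω
Step 3 — Series combination: Z_total = R + L = 2170 + j2225 Ω = 3108∠45.7° Ω.
Step 4 — Source phasor: V = 223∠32.7° V = 187.7 + j120.5 V.
Step 5 — Ohm's law: I = V / Z_total = (187.7 + j120.5) / (2170 + j2225) = 0.06991 - j0.01616 A.
Step 6 — Convert to polar: |I| = 0.07175 A, ∠I = -13.0°.

I = 0.07175∠-13.0° A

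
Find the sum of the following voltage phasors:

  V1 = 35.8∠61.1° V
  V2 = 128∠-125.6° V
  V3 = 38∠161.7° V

Step 1 — Convert each phasor to rectangular form:
  V1 = 35.8·(cos(61.1°) + j·sin(61.1°)) = 17.3 + j31.34 V
  V2 = 128·(cos(-125.6°) + j·sin(-125.6°)) = -74.51 - j104.1 V
  V3 = 38·(cos(161.7°) + j·sin(161.7°)) = -36.08 + j11.93 V
Step 2 — Sum components: V_total = -93.29 - j60.8 V.
Step 3 — Convert to polar: |V_total| = 111.4 V, ∠V_total = -146.9°.

V_total = 111.4∠-146.9° V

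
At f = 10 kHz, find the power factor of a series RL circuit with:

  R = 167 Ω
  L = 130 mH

Step 1 — Angular frequency: ω = 2π·f = 2π·1e+04 = 6.283e+04 rad/s.
Step 2 — Component impedances:
  R: Z = R = 167 Ω
  L: Z = jωL = j·6.283e+04·0.13 = 0 + j8168 Ω
Step 3 — Series combination: Z_total = R + L = 167 + j8168 Ω = 8170∠88.8° Ω.
Step 4 — Power factor: PF = cos(φ) = Re(Z)/|Z| = 167/8170 = 0.02044.
Step 5 — Type: Im(Z) = 8168 ⇒ lagging (phase φ = 88.8°).

PF = 0.02044 (lagging, φ = 88.8°)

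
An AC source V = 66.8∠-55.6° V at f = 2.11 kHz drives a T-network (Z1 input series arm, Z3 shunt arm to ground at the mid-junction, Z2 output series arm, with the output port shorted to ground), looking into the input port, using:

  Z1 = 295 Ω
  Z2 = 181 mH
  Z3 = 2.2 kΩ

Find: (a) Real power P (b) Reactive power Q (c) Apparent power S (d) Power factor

Step 1 — Angular frequency: ω = 2π·f = 2π·2110 = 1.326e+04 rad/s.
Step 2 — Component impedances:
  Z1: Z = R = 295 Ω
  Z2: Z = jωL = j·1.326e+04·0.181 = 0 + j2400 Ω
  Z3: Z = R = 2200 Ω
Step 3 — With the output port shorted to ground, the output series arm Z2 runs from the junction to ground; the shunt arm Z3 also runs from the junction to ground. They appear in parallel: Z3 || Z2 = 1195 + j1096 Ω.
Step 4 — Series with input arm Z1: Z_in = Z1 + (Z3 || Z2) = 1490 + j1096 Ω = 1850∠36.3° Ω.
Step 5 — Source phasor: V = 66.8∠-55.6° V = 37.74 - j55.12 V.
Step 6 — Current: I = V / Z = -0.001215 - j0.03609 A = 0.03611∠-91.9° A.
Step 7 — Complex power: S = V·I* = 1.943 + j1.429 VA.
Step 8 — Real power: P = Re(S) = 1.943 W.
Step 9 — Reactive power: Q = Im(S) = 1.429 VAR.
Step 10 — Apparent power: |S| = 2.412 VA.
Step 11 — Power factor: PF = P/|S| = 0.8056 (lagging).

(a) P = 1.943 W  (b) Q = 1.429 VAR  (c) S = 2.412 VA  (d) PF = 0.8056 (lagging)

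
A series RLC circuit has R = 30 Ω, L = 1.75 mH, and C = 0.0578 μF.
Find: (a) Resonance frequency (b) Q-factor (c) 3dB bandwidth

Step 1 — Resonance condition Im(Z)=0 gives ω₀ = 1/√(LC).
Step 2 — ω₀ = 1/√(0.00175·5.78e-08) = 9.943e+04 rad/s.
Step 3 — f₀ = ω₀/(2π) = 1.582e+04 Hz.
Step 4 — Series Q: Q = ω₀L/R = 9.943e+04·0.00175/30 = 5.8.
Step 5 — 3dB bandwidth: Δω = ω₀/Q = 1.714e+04 rad/s; BW = Δω/(2π) = 2728 Hz.

(a) f₀ = 1.582e+04 Hz  (b) Q = 5.8  (c) BW = 2728 Hz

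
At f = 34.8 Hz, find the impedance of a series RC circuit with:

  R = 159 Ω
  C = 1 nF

Step 1 — Angular frequency: ω = 2π·f = 2π·34.8 = 218.7 rad/s.
Step 2 — Component impedances:
  R: Z = R = 159 Ω
  C: Z = 1/(jωC) = -j/(ω·C) = 0 - j4.573e+06 Ω
Step 3 — Series combination: Z_total = R + C = 159 - j4.573e+06 Ω = 4.573e+06∠-90.0° Ω.

Z = 159 - j4.573e+06 Ω = 4.573e+06∠-90.0° Ω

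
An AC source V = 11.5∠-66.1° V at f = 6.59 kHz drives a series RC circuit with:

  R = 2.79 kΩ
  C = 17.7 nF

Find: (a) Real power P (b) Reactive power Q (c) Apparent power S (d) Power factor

Step 1 — Angular frequency: ω = 2π·f = 2π·6590 = 4.141e+04 rad/s.
Step 2 — Component impedances:
  R: Z = R = 2790 Ω
  C: Z = 1/(jωC) = -j/(ω·C) = 0 - j1364 Ω
Step 3 — Series combination: Z_total = R + C = 2790 - j1364 Ω = 3106∠-26.1° Ω.
Step 4 — Source phasor: V = 11.5∠-66.1° V = 4.659 - j10.51 V.
Step 5 — Current: I = V / Z = 0.002835 - j0.002382 A = 0.003703∠-40.0° A.
Step 6 — Complex power: S = V·I* = 0.03825 - j0.01871 VA.
Step 7 — Real power: P = Re(S) = 0.03825 W.
Step 8 — Reactive power: Q = Im(S) = -0.01871 VAR.
Step 9 — Apparent power: |S| = 0.04258 VA.
Step 10 — Power factor: PF = P/|S| = 0.8983 (leading).

(a) P = 0.03825 W  (b) Q = -0.01871 VAR  (c) S = 0.04258 VA  (d) PF = 0.8983 (leading)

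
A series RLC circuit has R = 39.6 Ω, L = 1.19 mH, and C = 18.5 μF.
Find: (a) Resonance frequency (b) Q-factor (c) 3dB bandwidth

Step 1 — Resonance condition Im(Z)=0 gives ω₀ = 1/√(LC).
Step 2 — ω₀ = 1/√(0.00119·1.85e-05) = 6740 rad/s.
Step 3 — f₀ = ω₀/(2π) = 1073 Hz.
Step 4 — Series Q: Q = ω₀L/R = 6740·0.00119/39.6 = 0.2025.
Step 5 — 3dB bandwidth: Δω = ω₀/Q = 3.328e+04 rad/s; BW = Δω/(2π) = 5296 Hz.

(a) f₀ = 1073 Hz  (b) Q = 0.2025  (c) BW = 5296 Hz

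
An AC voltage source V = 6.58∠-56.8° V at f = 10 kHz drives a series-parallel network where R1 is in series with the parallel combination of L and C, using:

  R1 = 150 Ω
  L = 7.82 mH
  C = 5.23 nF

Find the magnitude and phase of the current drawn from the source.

Step 1 — Angular frequency: ω = 2π·f = 2π·1e+04 = 6.283e+04 rad/s.
Step 2 — Component impedances:
  R1: Z = R = 150 Ω
  L: Z = jωL = j·6.283e+04·0.00782 = 0 + j491.3 Ω
  C: Z = 1/(jωC) = -j/(ω·C) = 0 - j3043 Ω
Step 3 — Parallel branch: L || C = 1/(1/L + 1/C) = 0 + j586 Ω.
Step 4 — Series with R1: Z_total = R1 + (L || C) = 150 + j586 Ω = 604.8∠75.6° Ω.
Step 5 — Source phasor: V = 6.58∠-56.8° V = 3.603 - j5.506 V.
Step 6 — Ohm's law: I = V / Z_total = (3.603 - j5.506) / (150 + j586) = -0.007341 - j0.008028 A.
Step 7 — Convert to polar: |I| = 0.01088 A, ∠I = -132.4°.

I = 0.01088∠-132.4° A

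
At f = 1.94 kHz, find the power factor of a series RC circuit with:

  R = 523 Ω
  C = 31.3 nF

Step 1 — Angular frequency: ω = 2π·f = 2π·1940 = 1.219e+04 rad/s.
Step 2 — Component impedances:
  R: Z = R = 523 Ω
  C: Z = 1/(jωC) = -j/(ω·C) = 0 - j2621 Ω
Step 3 — Series combination: Z_total = R + C = 523 - j2621 Ω = 2673∠-78.7° Ω.
Step 4 — Power factor: PF = cos(φ) = Re(Z)/|Z| = 523/2673 = 0.1957.
Step 5 — Type: Im(Z) = -2621 ⇒ leading (phase φ = -78.7°).

PF = 0.1957 (leading, φ = -78.7°)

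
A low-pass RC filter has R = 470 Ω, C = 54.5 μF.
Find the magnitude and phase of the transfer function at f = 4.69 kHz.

Step 1 — Angular frequency: ω = 2π·4690 = 2.947e+04 rad/s.
Step 2 — Transfer function: H(jω) = 1/(1 + jωRC).
Step 3 — Denominator: 1 + jωRC = 1 + j·2.947e+04·470·5.45e-05 = 1 + j754.8.
Step 4 — H = 1.755e-06 - j0.001325.
Step 5 — Magnitude: |H| = 0.001325 (-57.6 dB); phase: φ = -89.9°.

|H| = 0.001325 (-57.6 dB), φ = -89.9°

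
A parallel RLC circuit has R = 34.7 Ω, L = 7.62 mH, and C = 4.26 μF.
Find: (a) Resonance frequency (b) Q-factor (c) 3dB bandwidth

Step 1 — Resonance: ω₀ = 1/√(LC) = 1/√(0.00762·4.26e-06) = 5550 rad/s.
Step 2 — f₀ = ω₀/(2π) = 883.4 Hz.
Step 3 — Parallel Q: Q = R/(ω₀L) = 34.7/(5550·0.00762) = 0.8205.
Step 4 — Bandwidth: Δω = ω₀/Q = 6765 rad/s; BW = Δω/(2π) = 1077 Hz.

(a) f₀ = 883.4 Hz  (b) Q = 0.8205  (c) BW = 1077 Hz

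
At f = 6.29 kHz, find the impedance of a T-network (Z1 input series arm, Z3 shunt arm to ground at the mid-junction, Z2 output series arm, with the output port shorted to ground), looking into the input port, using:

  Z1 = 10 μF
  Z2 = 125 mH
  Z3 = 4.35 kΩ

Step 1 — Angular frequency: ω = 2π·f = 2π·6290 = 3.952e+04 rad/s.
Step 2 — Component impedances:
  Z1: Z = 1/(jωC) = -j/(ω·C) = 0 - j2.53 Ω
  Z2: Z = jωL = j·3.952e+04·0.125 = 0 + j4940 Ω
  Z3: Z = R = 4350 Ω
Step 3 — With the output port shorted to ground, the output series arm Z2 runs from the junction to ground; the shunt arm Z3 also runs from the junction to ground. They appear in parallel: Z3 || Z2 = 2450 + j2158 Ω.
Step 4 — Series with input arm Z1: Z_in = Z1 + (Z3 || Z2) = 2450 + j2155 Ω = 3263∠41.3° Ω.

Z = 2450 + j2155 Ω = 3263∠41.3° Ω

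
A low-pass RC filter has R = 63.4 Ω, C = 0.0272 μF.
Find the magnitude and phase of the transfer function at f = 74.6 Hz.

Step 1 — Angular frequency: ω = 2π·74.6 = 468.7 rad/s.
Step 2 — Transfer function: H(jω) = 1/(1 + jωRC).
Step 3 — Denominator: 1 + jωRC = 1 + j·468.7·63.4·2.72e-08 = 1 + j0.0008083.
Step 4 — H = 1 - j0.0008083.
Step 5 — Magnitude: |H| = 1 (-0.0 dB); phase: φ = -0.0°.

|H| = 1 (-0.0 dB), φ = -0.0°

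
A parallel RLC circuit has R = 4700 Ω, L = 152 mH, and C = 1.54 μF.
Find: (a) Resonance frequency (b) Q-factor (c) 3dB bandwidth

Step 1 — Resonance: ω₀ = 1/√(LC) = 1/√(0.152·1.54e-06) = 2067 rad/s.
Step 2 — f₀ = ω₀/(2π) = 329 Hz.
Step 3 — Parallel Q: Q = R/(ω₀L) = 4700/(2067·0.152) = 14.96.
Step 4 — Bandwidth: Δω = ω₀/Q = 138.2 rad/s; BW = Δω/(2π) = 21.99 Hz.

(a) f₀ = 329 Hz  (b) Q = 14.96  (c) BW = 21.99 Hz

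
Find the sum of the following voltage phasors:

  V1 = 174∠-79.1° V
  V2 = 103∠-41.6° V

Step 1 — Convert each phasor to rectangular form:
  V1 = 174·(cos(-79.1°) + j·sin(-79.1°)) = 32.9 - j170.9 V
  V2 = 103·(cos(-41.6°) + j·sin(-41.6°)) = 77.02 - j68.38 V
Step 2 — Sum components: V_total = 109.9 - j239.2 V.
Step 3 — Convert to polar: |V_total| = 263.3 V, ∠V_total = -65.3°.

V_total = 263.3∠-65.3° V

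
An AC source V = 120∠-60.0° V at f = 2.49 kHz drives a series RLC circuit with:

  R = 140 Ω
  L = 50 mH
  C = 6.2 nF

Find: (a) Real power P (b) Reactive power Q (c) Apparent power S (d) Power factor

Step 1 — Angular frequency: ω = 2π·f = 2π·2490 = 1.565e+04 rad/s.
Step 2 — Component impedances:
  R: Z = R = 140 Ω
  L: Z = jωL = j·1.565e+04·0.05 = 0 + j782.3 Ω
  C: Z = 1/(jωC) = -j/(ω·C) = 0 - j1.031e+04 Ω
Step 3 — Series combination: Z_total = R + L + C = 140 - j9527 Ω = 9528∠-89.2° Ω.
Step 4 — Source phasor: V = 120∠-60.0° V = 60 - j103.9 V.
Step 5 — Current: I = V / Z = 0.011 + j0.006136 A = 0.01259∠29.2° A.
Step 6 — Complex power: S = V·I* = 0.02221 - j1.511 VA.
Step 7 — Real power: P = Re(S) = 0.02221 W.
Step 8 — Reactive power: Q = Im(S) = -1.511 VAR.
Step 9 — Apparent power: |S| = 1.511 VA.
Step 10 — Power factor: PF = P/|S| = 0.01469 (leading).

(a) P = 0.02221 W  (b) Q = -1.511 VAR  (c) S = 1.511 VA  (d) PF = 0.01469 (leading)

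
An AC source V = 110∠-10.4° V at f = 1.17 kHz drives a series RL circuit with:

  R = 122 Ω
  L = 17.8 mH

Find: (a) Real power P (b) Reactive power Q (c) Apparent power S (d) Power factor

Step 1 — Angular frequency: ω = 2π·f = 2π·1170 = 7351 rad/s.
Step 2 — Component impedances:
  R: Z = R = 122 Ω
  L: Z = jωL = j·7351·0.0178 = 0 + j130.9 Ω
Step 3 — Series combination: Z_total = R + L = 122 + j130.9 Ω = 178.9∠47.0° Ω.
Step 4 — Source phasor: V = 110∠-10.4° V = 108.2 - j19.86 V.
Step 5 — Current: I = V / Z = 0.3312 - j0.518 A = 0.6149∠-57.4° A.
Step 6 — Complex power: S = V·I* = 46.12 + j49.47 VA.
Step 7 — Real power: P = Re(S) = 46.12 W.
Step 8 — Reactive power: Q = Im(S) = 49.47 VAR.
Step 9 — Apparent power: |S| = 67.63 VA.
Step 10 — Power factor: PF = P/|S| = 0.6819 (lagging).

(a) P = 46.12 W  (b) Q = 49.47 VAR  (c) S = 67.63 VA  (d) PF = 0.6819 (lagging)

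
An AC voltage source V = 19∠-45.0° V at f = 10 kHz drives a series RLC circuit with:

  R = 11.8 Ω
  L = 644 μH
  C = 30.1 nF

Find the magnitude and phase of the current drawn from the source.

Step 1 — Angular frequency: ω = 2π·f = 2π·1e+04 = 6.283e+04 rad/s.
Step 2 — Component impedances:
  R: Z = R = 11.8 Ω
  L: Z = jωL = j·6.283e+04·0.000644 = 0 + j40.46 Ω
  C: Z = 1/(jωC) = -j/(ω·C) = 0 - j528.8 Ω
Step 3 — Series combination: Z_total = R + L + C = 11.8 - j488.3 Ω = 488.4∠-88.6° Ω.
Step 4 — Source phasor: V = 19∠-45.0° V = 13.44 - j13.44 V.
Step 5 — Ohm's law: I = V / Z_total = (13.44 - j13.44) / (11.8 - j488.3) = 0.02816 + j0.02683 A.
Step 6 — Convert to polar: |I| = 0.0389 A, ∠I = 43.6°.

I = 0.0389∠43.6° A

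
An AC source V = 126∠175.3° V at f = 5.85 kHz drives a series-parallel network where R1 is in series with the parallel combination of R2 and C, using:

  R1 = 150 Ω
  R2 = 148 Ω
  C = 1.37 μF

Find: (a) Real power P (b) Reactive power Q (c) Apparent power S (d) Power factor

Step 1 — Angular frequency: ω = 2π·f = 2π·5850 = 3.676e+04 rad/s.
Step 2 — Component impedances:
  R1: Z = R = 150 Ω
  R2: Z = R = 148 Ω
  C: Z = 1/(jωC) = -j/(ω·C) = 0 - j19.86 Ω
Step 3 — Parallel branch: R2 || C = 1/(1/R2 + 1/C) = 2.617 - j19.51 Ω.
Step 4 — Series with R1: Z_total = R1 + (R2 || C) = 152.6 - j19.51 Ω = 153.9∠-7.3° Ω.
Step 5 — Source phasor: V = 126∠175.3° V = -125.6 + j10.32 V.
Step 6 — Current: I = V / Z = -0.8181 - j0.03692 A = 0.8189∠-177.4° A.
Step 7 — Complex power: S = V·I* = 102.4 - j13.08 VA.
Step 8 — Real power: P = Re(S) = 102.4 W.
Step 9 — Reactive power: Q = Im(S) = -13.08 VAR.
Step 10 — Apparent power: |S| = 103.2 VA.
Step 11 — Power factor: PF = P/|S| = 0.9919 (leading).

(a) P = 102.4 W  (b) Q = -13.08 VAR  (c) S = 103.2 VA  (d) PF = 0.9919 (leading)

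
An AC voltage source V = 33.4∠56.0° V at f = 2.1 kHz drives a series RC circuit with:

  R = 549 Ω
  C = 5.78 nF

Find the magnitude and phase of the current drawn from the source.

Step 1 — Angular frequency: ω = 2π·f = 2π·2100 = 1.319e+04 rad/s.
Step 2 — Component impedances:
  R: Z = R = 549 Ω
  C: Z = 1/(jωC) = -j/(ω·C) = 0 - j1.311e+04 Ω
Step 3 — Series combination: Z_total = R + C = 549 - j1.311e+04 Ω = 1.312e+04∠-87.6° Ω.
Step 4 — Source phasor: V = 33.4∠56.0° V = 18.68 + j27.69 V.
Step 5 — Ohm's law: I = V / Z_total = (18.68 + j27.69) / (549 - j1.311e+04) = -0.002049 + j0.00151 A.
Step 6 — Convert to polar: |I| = 0.002545 A, ∠I = 143.6°.

I = 0.002545∠143.6° A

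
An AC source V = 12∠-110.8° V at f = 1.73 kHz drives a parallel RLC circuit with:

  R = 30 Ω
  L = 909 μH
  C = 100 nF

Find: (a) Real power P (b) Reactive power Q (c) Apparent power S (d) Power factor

Step 1 — Angular frequency: ω = 2π·f = 2π·1730 = 1.087e+04 rad/s.
Step 2 — Component impedances:
  R: Z = R = 30 Ω
  L: Z = jωL = j·1.087e+04·0.000909 = 0 + j9.881 Ω
  C: Z = 1/(jωC) = -j/(ω·C) = 0 - j920 Ω
Step 3 — Parallel combination: 1/Z_total = 1/R + 1/L + 1/C; Z_total = 2.994 + j8.991 Ω = 9.477∠71.6° Ω.
Step 4 — Source phasor: V = 12∠-110.8° V = -4.261 - j11.22 V.
Step 5 — Current: I = V / Z = -1.265 + j0.05271 A = 1.266∠177.6° A.
Step 6 — Complex power: S = V·I* = 4.8 + j14.42 VA.
Step 7 — Real power: P = Re(S) = 4.8 W.
Step 8 — Reactive power: Q = Im(S) = 14.42 VAR.
Step 9 — Apparent power: |S| = 15.2 VA.
Step 10 — Power factor: PF = P/|S| = 0.3159 (lagging).

(a) P = 4.8 W  (b) Q = 14.42 VAR  (c) S = 15.2 VA  (d) PF = 0.3159 (lagging)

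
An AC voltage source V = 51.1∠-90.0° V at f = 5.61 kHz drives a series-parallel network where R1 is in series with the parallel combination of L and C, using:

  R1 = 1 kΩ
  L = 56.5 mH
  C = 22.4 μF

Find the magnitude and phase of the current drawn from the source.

Step 1 — Angular frequency: ω = 2π·f = 2π·5610 = 3.525e+04 rad/s.
Step 2 — Component impedances:
  R1: Z = R = 1000 Ω
  L: Z = jωL = j·3.525e+04·0.0565 = 0 + j1992 Ω
  C: Z = 1/(jωC) = -j/(ω·C) = 0 - j1.267 Ω
Step 3 — Parallel branch: L || C = 1/(1/L + 1/C) = 0 - j1.267 Ω.
Step 4 — Series with R1: Z_total = R1 + (L || C) = 1000 - j1.267 Ω = 1000∠-0.1° Ω.
Step 5 — Source phasor: V = 51.1∠-90.0° V = 0 - j51.1 V.
Step 6 — Ohm's law: I = V / Z_total = (0 - j51.1) / (1000 - j1.267) = 6.476e-05 - j0.0511 A.
Step 7 — Convert to polar: |I| = 0.0511 A, ∠I = -89.9°.

I = 0.0511∠-89.9° A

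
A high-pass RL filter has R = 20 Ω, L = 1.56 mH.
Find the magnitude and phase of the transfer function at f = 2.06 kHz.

Step 1 — Angular frequency: ω = 2π·2060 = 1.294e+04 rad/s.
Step 2 — Transfer function: H(jω) = jωL/(R + jωL).
Step 3 — Numerator jωL = j·20.19; denominator R + jωL = 20 + j20.19.
Step 4 — H = 0.5048 + j0.5.
Step 5 — Magnitude: |H| = 0.7105 (-3.0 dB); phase: φ = 44.7°.

|H| = 0.7105 (-3.0 dB), φ = 44.7°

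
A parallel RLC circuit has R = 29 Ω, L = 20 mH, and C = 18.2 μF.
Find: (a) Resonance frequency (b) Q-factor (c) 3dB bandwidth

Step 1 — Resonance: ω₀ = 1/√(LC) = 1/√(0.02·1.82e-05) = 1657 rad/s.
Step 2 — f₀ = ω₀/(2π) = 263.8 Hz.
Step 3 — Parallel Q: Q = R/(ω₀L) = 29/(1657·0.02) = 0.8748.
Step 4 — Bandwidth: Δω = ω₀/Q = 1895 rad/s; BW = Δω/(2π) = 301.5 Hz.

(a) f₀ = 263.8 Hz  (b) Q = 0.8748  (c) BW = 301.5 Hz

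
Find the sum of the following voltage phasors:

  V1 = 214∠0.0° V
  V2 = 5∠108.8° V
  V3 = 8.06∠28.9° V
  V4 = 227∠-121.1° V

Step 1 — Convert each phasor to rectangular form:
  V1 = 214·(cos(0.0°) + j·sin(0.0°)) = 214 V
  V2 = 5·(cos(108.8°) + j·sin(108.8°)) = -1.611 + j4.733 V
  V3 = 8.06·(cos(28.9°) + j·sin(28.9°)) = 7.056 + j3.895 V
  V4 = 227·(cos(-121.1°) + j·sin(-121.1°)) = -117.3 - j194.4 V
Step 2 — Sum components: V_total = 102.2 - j185.7 V.
Step 3 — Convert to polar: |V_total| = 212 V, ∠V_total = -61.2°.

V_total = 212∠-61.2° V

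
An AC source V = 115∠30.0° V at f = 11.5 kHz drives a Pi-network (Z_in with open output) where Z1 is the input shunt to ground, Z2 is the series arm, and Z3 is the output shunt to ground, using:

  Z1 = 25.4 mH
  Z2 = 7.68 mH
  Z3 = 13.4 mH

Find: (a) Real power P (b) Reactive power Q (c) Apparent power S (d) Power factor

Step 1 — Angular frequency: ω = 2π·f = 2π·1.15e+04 = 7.226e+04 rad/s.
Step 2 — Component impedances:
  Z1: Z = jωL = j·7.226e+04·0.0254 = 0 + j1835 Ω
  Z2: Z = jωL = j·7.226e+04·0.00768 = 0 + j554.9 Ω
  Z3: Z = jωL = j·7.226e+04·0.0134 = 0 + j968.2 Ω
Step 3 — With open output, the series arm Z2 and the output shunt Z3 appear in series to ground: Z2 + Z3 = 0 + j1523 Ω.
Step 4 — Parallel with input shunt Z1: Z_in = Z1 || (Z2 + Z3) = 0 + j832.4 Ω = 832.4∠90.0° Ω.
Step 5 — Source phasor: V = 115∠30.0° V = 99.59 + j57.5 V.
Step 6 — Current: I = V / Z = 0.06908 - j0.1196 A = 0.1382∠-60.0° A.
Step 7 — Complex power: S = V·I* = 0 + j15.89 VA.
Step 8 — Real power: P = Re(S) = 0 W.
Step 9 — Reactive power: Q = Im(S) = 15.89 VAR.
Step 10 — Apparent power: |S| = 15.89 VA.
Step 11 — Power factor: PF = P/|S| = 0 (lagging).

(a) P = 0 W  (b) Q = 15.89 VAR  (c) S = 15.89 VA  (d) PF = 0 (lagging)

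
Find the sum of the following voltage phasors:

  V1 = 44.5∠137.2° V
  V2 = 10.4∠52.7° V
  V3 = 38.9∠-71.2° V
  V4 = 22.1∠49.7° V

Step 1 — Convert each phasor to rectangular form:
  V1 = 44.5·(cos(137.2°) + j·sin(137.2°)) = -32.65 + j30.24 V
  V2 = 10.4·(cos(52.7°) + j·sin(52.7°)) = 6.302 + j8.273 V
  V3 = 38.9·(cos(-71.2°) + j·sin(-71.2°)) = 12.54 - j36.82 V
  V4 = 22.1·(cos(49.7°) + j·sin(49.7°)) = 14.29 + j16.85 V
Step 2 — Sum components: V_total = 0.4815 + j18.54 V.
Step 3 — Convert to polar: |V_total| = 18.54 V, ∠V_total = 88.5°.

V_total = 18.54∠88.5° V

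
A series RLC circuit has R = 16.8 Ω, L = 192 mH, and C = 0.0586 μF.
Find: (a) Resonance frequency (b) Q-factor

Step 1 — Resonance condition Im(Z)=0 gives ω₀ = 1/√(LC).
Step 2 — ω₀ = 1/√(0.192·5.86e-08) = 9428 rad/s.
Step 3 — f₀ = ω₀/(2π) = 1500 Hz.
Step 4 — Series Q: Q = ω₀L/R = 9428·0.192/16.8 = 107.7.

(a) f₀ = 1500 Hz  (b) Q = 107.7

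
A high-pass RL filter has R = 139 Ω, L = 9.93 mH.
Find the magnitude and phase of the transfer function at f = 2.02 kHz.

Step 1 — Angular frequency: ω = 2π·2020 = 1.269e+04 rad/s.
Step 2 — Transfer function: H(jω) = jωL/(R + jωL).
Step 3 — Numerator jωL = j·126; denominator R + jωL = 139 + j126.
Step 4 — H = 0.4512 + j0.4976.
Step 5 — Magnitude: |H| = 0.6717 (-3.5 dB); phase: φ = 47.8°.

|H| = 0.6717 (-3.5 dB), φ = 47.8°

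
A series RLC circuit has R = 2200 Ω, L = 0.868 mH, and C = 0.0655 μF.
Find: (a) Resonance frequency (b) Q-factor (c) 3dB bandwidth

Step 1 — Resonance: ω₀ = 1/√(LC) = 1/√(0.000868·6.55e-08) = 1.326e+05 rad/s.
Step 2 — f₀ = ω₀/(2π) = 2.111e+04 Hz.
Step 3 — Series Q: Q = ω₀L/R = 1.326e+05·0.000868/2200 = 0.05233.
Step 4 — Bandwidth: Δω = ω₀/Q = 2.535e+06 rad/s; BW = Δω/(2π) = 4.034e+05 Hz.

(a) f₀ = 2.111e+04 Hz  (b) Q = 0.05233  (c) BW = 4.034e+05 Hz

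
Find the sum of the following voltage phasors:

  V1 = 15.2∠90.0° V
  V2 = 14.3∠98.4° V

Step 1 — Convert each phasor to rectangular form:
  V1 = 15.2·(cos(90.0°) + j·sin(90.0°)) = 0 + j15.2 V
  V2 = 14.3·(cos(98.4°) + j·sin(98.4°)) = -2.089 + j14.15 V
Step 2 — Sum components: V_total = -2.089 + j29.35 V.
Step 3 — Convert to polar: |V_total| = 29.42 V, ∠V_total = 94.1°.

V_total = 29.42∠94.1° V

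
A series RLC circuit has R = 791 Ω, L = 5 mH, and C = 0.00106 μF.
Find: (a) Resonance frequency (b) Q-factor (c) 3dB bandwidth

Step 1 — Resonance condition Im(Z)=0 gives ω₀ = 1/√(LC).
Step 2 — ω₀ = 1/√(0.005·1.06e-09) = 4.344e+05 rad/s.
Step 3 — f₀ = ω₀/(2π) = 6.913e+04 Hz.
Step 4 — Series Q: Q = ω₀L/R = 4.344e+05·0.005/791 = 2.746.
Step 5 — 3dB bandwidth: Δω = ω₀/Q = 1.582e+05 rad/s; BW = Δω/(2π) = 2.518e+04 Hz.

(a) f₀ = 6.913e+04 Hz  (b) Q = 2.746  (c) BW = 2.518e+04 Hz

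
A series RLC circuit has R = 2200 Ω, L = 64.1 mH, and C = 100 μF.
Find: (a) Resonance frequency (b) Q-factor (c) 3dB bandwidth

Step 1 — Resonance: ω₀ = 1/√(LC) = 1/√(0.0641·0.0001) = 395 rad/s.
Step 2 — f₀ = ω₀/(2π) = 62.86 Hz.
Step 3 — Series Q: Q = ω₀L/R = 395·0.0641/2200 = 0.01151.
Step 4 — Bandwidth: Δω = ω₀/Q = 3.432e+04 rad/s; BW = Δω/(2π) = 5462 Hz.

(a) f₀ = 62.86 Hz  (b) Q = 0.01151  (c) BW = 5462 Hz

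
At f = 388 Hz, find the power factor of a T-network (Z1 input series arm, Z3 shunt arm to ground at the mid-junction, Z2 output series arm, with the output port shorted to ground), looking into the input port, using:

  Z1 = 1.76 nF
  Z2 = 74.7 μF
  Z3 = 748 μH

Step 1 — Angular frequency: ω = 2π·f = 2π·388 = 2438 rad/s.
Step 2 — Component impedances:
  Z1: Z = 1/(jωC) = -j/(ω·C) = 0 - j2.331e+05 Ω
  Z2: Z = 1/(jωC) = -j/(ω·C) = 0 - j5.491 Ω
  Z3: Z = jωL = j·2438·0.000748 = 0 + j1.824 Ω
Step 3 — With the output port shorted to ground, the output series arm Z2 runs from the junction to ground; the shunt arm Z3 also runs from the junction to ground. They appear in parallel: Z3 || Z2 = 0 + j2.73 Ω.
Step 4 — Series with input arm Z1: Z_in = Z1 + (Z3 || Z2) = 0 - j2.331e+05 Ω = 2.331e+05∠-90.0° Ω.
Step 5 — Power factor: PF = cos(φ) = Re(Z)/|Z| = 0/2.331e+05 = 0.
Step 6 — Type: Im(Z) = -2.331e+05 ⇒ leading (phase φ = -90.0°).

PF = 0 (leading, φ = -90.0°)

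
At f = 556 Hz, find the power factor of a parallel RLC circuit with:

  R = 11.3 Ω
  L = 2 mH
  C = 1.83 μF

Step 1 — Angular frequency: ω = 2π·f = 2π·556 = 3493 rad/s.
Step 2 — Component impedances:
  R: Z = R = 11.3 Ω
  L: Z = jωL = j·3493·0.002 = 0 + j6.987 Ω
  C: Z = 1/(jωC) = -j/(ω·C) = 0 - j156.4 Ω
Step 3 — Parallel combination: 1/Z_total = 1/R + 1/L + 1/C; Z_total = 3.336 + j5.154 Ω = 6.14∠57.1° Ω.
Step 4 — Power factor: PF = cos(φ) = Re(Z)/|Z| = 3.336/6.14 = 0.5433.
Step 5 — Type: Im(Z) = 5.154 ⇒ lagging (phase φ = 57.1°).

PF = 0.5433 (lagging, φ = 57.1°)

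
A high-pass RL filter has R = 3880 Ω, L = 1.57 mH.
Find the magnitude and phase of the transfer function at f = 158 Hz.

Step 1 — Angular frequency: ω = 2π·158 = 992.7 rad/s.
Step 2 — Transfer function: H(jω) = jωL/(R + jωL).
Step 3 — Numerator jωL = j·1.559; denominator R + jωL = 3880 + j1.559.
Step 4 — H = 1.614e-07 + j0.0004017.
Step 5 — Magnitude: |H| = 0.0004017 (-67.9 dB); phase: φ = 90.0°.

|H| = 0.0004017 (-67.9 dB), φ = 90.0°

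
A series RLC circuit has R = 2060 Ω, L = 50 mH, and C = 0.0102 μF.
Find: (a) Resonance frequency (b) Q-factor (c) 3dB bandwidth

Step 1 — Resonance: ω₀ = 1/√(LC) = 1/√(0.05·1.02e-08) = 4.428e+04 rad/s.
Step 2 — f₀ = ω₀/(2π) = 7047 Hz.
Step 3 — Series Q: Q = ω₀L/R = 4.428e+04·0.05/2060 = 1.075.
Step 4 — Bandwidth: Δω = ω₀/Q = 4.12e+04 rad/s; BW = Δω/(2π) = 6557 Hz.

(a) f₀ = 7047 Hz  (b) Q = 1.075  (c) BW = 6557 Hz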